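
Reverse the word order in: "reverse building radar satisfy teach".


Original: "reverse building radar satisfy teach"
Words (1..n): reverse | building | radar | satisfy | teach
Reversed (n..1): teach | satisfy | radar | building | reverse
Result = "teach satisfy radar building reverse"


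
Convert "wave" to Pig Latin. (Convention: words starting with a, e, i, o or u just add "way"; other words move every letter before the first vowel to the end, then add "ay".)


Word: "wave"
Starts with consonant(s) → move to end, add 'ay'
Consonant cluster: "w"
Pig Latin = "aveway"


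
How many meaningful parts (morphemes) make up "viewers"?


Word: "viewers"
Morphemes: view + -er + -s
Each morpheme carries meaning
= 3 morphemes


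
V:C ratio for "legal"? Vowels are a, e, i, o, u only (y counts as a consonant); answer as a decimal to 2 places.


Word: "legal"
Vowels (a,e,i,o,u): 2
Consonants: 3
Ratio = 2/3
= 0.67


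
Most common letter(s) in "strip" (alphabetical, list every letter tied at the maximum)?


Word: "strip"
Letter counts:
  'i': 1
  'p': 1
  'r': 1
  's': 1
  't': 1
Maximum count = 1
Most frequent = 'i', 'p', 'r', 's', 't' (1 time each)


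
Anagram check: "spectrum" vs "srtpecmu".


Word 1: "spectrum" → sorted: cemprstu
Word 2: "srtpecmu" → sorted: cemprstu
Same letters? cemprstu == cemprstu
Anagram = Yes


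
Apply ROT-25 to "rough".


Word: "rough"
Shift: 25
Each letter → (letter + shift) mod 26:
  'r' (17) + 25 = 16 → 'q'
  'o' (14) + 25 = 13 → 'n'
  'u' (20) + 25 = 19 → 't'
  'g' (6) + 25 = 5 → 'f'
  'h' (7) + 25 = 6 → 'g'
Result = "qntfg"


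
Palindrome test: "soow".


Word: "soow"
Reversed: "woos"
Forward == Backward? soow != woos
Palindrome = No


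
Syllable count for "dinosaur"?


Word: "dinosaur"
Syllable breakdown: di-no-saur
Counting: 3 parts
= 3 syllables


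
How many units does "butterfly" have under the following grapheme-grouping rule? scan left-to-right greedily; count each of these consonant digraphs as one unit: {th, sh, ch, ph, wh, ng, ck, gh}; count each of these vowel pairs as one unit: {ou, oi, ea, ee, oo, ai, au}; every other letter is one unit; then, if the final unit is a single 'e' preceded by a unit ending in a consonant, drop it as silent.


Word: "butterfly" (9 letters)
Left-to-right scan:
  1. 'b' (letter)
  2. 'u' (letter)
  3. 't' (letter)
  4. 't' (letter)
  5. 'e' (letter)
  6. 'r' (letter)
  7. 'f' (letter)
  8. 'l' (letter)
  9. 'y' (letter)
Units from scan: 9
Sound units = 9 units


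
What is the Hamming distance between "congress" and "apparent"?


Comparing character by character (same length = 8):
  Pos 0: 'c' vs 'a' !=
  Pos 1: 'o' vs 'p' !=
  Pos 2: 'n' vs 'p' !=
  Pos 3: 'g' vs 'a' !=
  Pos 4: 'r' vs 'r' =
  Pos 5: 'e' vs 'e' =
  Pos 6: 's' vs 'n' !=
  Pos 7: 's' vs 't' !=
Hamming distance = 6


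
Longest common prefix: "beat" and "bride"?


Word 1: "beat"
Word 2: "bride"
Comparing from start:
  Pos 0: 'b' == 'b'
  Pos 1: 'e' != 'r' (stop)
LCP = "b" (length 1)


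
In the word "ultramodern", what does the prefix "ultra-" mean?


Prefix: ultra-
Example: ultramodern (ultra- + modern)
Meaning = beyond


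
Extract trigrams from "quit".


Word: "quit" (length 4)
Number of trigrams = 4 - 3 + 1 = 2
  Position 0: "qui"
  Position 1: "uit"
Trigrams = "qui", "uit"


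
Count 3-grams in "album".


Word: "album" (length 5)
Number of 3-grams = length - 3 + 1 = 5 - 3 + 1
= 3


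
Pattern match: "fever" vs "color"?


Pattern of "fever": [0, 1, 2, 1, 3]
Pattern of "color": [0, 1, 2, 1, 3]
Patterns match
Same pattern = Yes


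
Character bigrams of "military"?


Word: "military" (length 8)
Number of bigrams = 8 - 2 + 1 = 7
  Position 0: "mi"
  Position 1: "il"
  Position 2: "li"
  Position 3: "it"
  Position 4: "ta"
  Position 5: "ar"
  Position 6: "ry"
Bigrams = "mi", "il", "li", "it", "ta", "ar", "ry"


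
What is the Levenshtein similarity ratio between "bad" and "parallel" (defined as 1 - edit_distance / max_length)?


Word 1: "bad" (length 3)
Word 2: "parallel" (length 8)
One optimal edit sequence:
  1. insert 'p'  (+1)
  2. insert 'a'  (+1)
  3. substitute 'b' -> 'r'  (+1)
  4. keep 'a'
  5. insert 'l'  (+1)
  6. insert 'l'  (+1)
  7. insert 'e'  (+1)
  8. substitute 'd' -> 'l'  (+1)
Edit distance = 7
Max length = max(3, 8) = 8
Similarity = 1 - 7/8
= 0.1250


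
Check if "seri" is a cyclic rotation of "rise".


Word: "rise", Candidate: "seri"
Method: check if candidate is substring of word+word
"riserise" contains "seri"? Yes
Is rotation = Yes


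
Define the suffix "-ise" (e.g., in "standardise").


Suffix: -ise
Example: standardise (standard + -ise)
Meaning = to make


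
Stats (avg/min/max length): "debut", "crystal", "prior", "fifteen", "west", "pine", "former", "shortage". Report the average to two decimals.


Lengths: "debut"=5, "crystal"=7, "prior"=5, "fifteen"=7, "west"=4, "pine"=4, "former"=6, "shortage"=8
Sum = 46, Count = 8
Average = 46/8 = 5.75
= avg=5.75, min=4, max=8


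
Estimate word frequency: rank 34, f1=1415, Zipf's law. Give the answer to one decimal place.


Zipf's law: f(r) = f(1) / r
f(1) = 1415
f(34) = 1415 / 34
= 41.6 occurrences


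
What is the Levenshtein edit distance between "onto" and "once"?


Word 1: "onto" (length 4)
Word 2: "once" (length 4)
One optimal edit sequence (insert/delete/substitute each cost 1):
  1. keep 'o'
  2. keep 'n'
  3. substitute 't' -> 'c'  (+1)
  4. substitute 'o' -> 'e'  (+1)
Total edit operations: 2
Edit distance = 2


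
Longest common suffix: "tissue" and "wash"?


Word 1: "tissue"
Word 2: "wash"
Comparing from end:
  Pos -1: 'e' != 'h' (stop)
LCS = "" (length 0)


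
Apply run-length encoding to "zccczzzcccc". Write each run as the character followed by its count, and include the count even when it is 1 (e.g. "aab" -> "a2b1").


String: "zccczzzcccc"
Scanning for consecutive runs:
  'z' x 1
  'c' x 3
  'z' x 3
  'c' x 4
RLE = "z1c3z3c4"


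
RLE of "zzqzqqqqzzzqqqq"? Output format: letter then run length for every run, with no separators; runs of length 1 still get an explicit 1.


String: "zzqzqqqqzzzqqqq"
Scanning for consecutive runs:
  'z' x 2
  'q' x 1
  'z' x 1
  'q' x 4
  'z' x 3
  'q' x 4
RLE = "z2q1z1q4z3q4"


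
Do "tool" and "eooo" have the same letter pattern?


Pattern of "tool": [0, 1, 1, 2]
Pattern of "eooo": [0, 1, 1, 1]
Patterns do not match
Same pattern = No


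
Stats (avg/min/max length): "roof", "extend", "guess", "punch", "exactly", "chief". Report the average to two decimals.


Lengths: "roof"=4, "extend"=6, "guess"=5, "punch"=5, "exactly"=7, "chief"=5
Sum = 32, Count = 6
Average = 32/6 = 5.33
= avg=5.33, min=4, max=7


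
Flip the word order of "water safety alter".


Original: "water safety alter"
Words (1..n): water | safety | alter
Reversed (n..1): alter | safety | water
Result = "alter safety water"


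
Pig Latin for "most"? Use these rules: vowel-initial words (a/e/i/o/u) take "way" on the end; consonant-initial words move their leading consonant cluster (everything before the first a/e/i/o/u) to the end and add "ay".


Word: "most"
Starts with consonant(s) → move to end, add 'ay'
Consonant cluster: "m"
Pig Latin = "ostmay"


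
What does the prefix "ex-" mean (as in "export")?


Prefix: ex-
As in: export -> ex- + port
Meaning = out / former


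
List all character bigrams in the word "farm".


Word: "farm" (length 4)
Number of bigrams = 4 - 2 + 1 = 3
  Position 0: "fa"
  Position 1: "ar"
  Position 2: "rm"
Bigrams = "fa", "ar", "rm"


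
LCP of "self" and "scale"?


Word 1: "self"
Word 2: "scale"
Comparing from start:
  Pos 0: 's' == 's'
  Pos 1: 'e' != 'c' (stop)
LCP = "s" (length 1)


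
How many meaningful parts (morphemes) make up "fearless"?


Word: "fearless"
Morphemes: fear + -less
Each morpheme carries meaning
= 2 morphemes


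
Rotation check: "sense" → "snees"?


Word: "sense", Candidate: "snees"
Method: check if candidate is substring of word+word
"sensesense" contains "snees"? No
Is rotation = No


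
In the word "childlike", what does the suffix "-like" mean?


Suffix: -like
Example: childlike (child + -like)
Meaning = resembling


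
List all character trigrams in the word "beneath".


Word: "beneath" (length 7)
Number of trigrams = 7 - 3 + 1 = 5
  Position 0: "ben"
  Position 1: "ene"
  Position 2: "nea"
  Position 3: "eat"
  Position 4: "ath"
Trigrams = "ben", "ene", "nea", "eat", "ath"


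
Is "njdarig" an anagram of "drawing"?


Word 1: "drawing" → sorted: adginrw
Word 2: "njdarig" → sorted: adgijnr
Same letters? adginrw != adgijnr
Anagram = No


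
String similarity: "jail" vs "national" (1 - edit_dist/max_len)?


Word 1: "jail" (length 4)
Word 2: "national" (length 8)
One optimal edit sequence:
  1. substitute 'j' -> 'n'  (+1)
  2. keep 'a'
  3. insert 't'  (+1)
  4. keep 'i'
  5. insert 'o'  (+1)
  6. insert 'n'  (+1)
  7. insert 'a'  (+1)
  8. keep 'l'
Edit distance = 5
Max length = max(4, 8) = 8
Similarity = 1 - 5/8
= 0.3750


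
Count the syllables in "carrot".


Word: "carrot"
Syllable breakdown: car-rot
Counting: 2 parts
= 2 syllables


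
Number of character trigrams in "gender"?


Word: "gender" (length 6)
Number of 3-grams = length - 3 + 1 = 6 - 3 + 1
= 4


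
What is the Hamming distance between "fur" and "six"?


Comparing character by character (same length = 3):
  Pos 0: 'f' vs 's' !=
  Pos 1: 'u' vs 'i' !=
  Pos 2: 'r' vs 'x' !=
Hamming distance = 3


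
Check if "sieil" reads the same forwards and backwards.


Word: "sieil"
Reversed: "lieis"
Forward == Backward? sieil != lieis
Palindrome = No


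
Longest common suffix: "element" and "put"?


Word 1: "element"
Word 2: "put"
Comparing from end:
  Pos -1: 't' == 't'
  Pos -2: 'n' != 'u' (stop)
LCS = "t" (length 1)


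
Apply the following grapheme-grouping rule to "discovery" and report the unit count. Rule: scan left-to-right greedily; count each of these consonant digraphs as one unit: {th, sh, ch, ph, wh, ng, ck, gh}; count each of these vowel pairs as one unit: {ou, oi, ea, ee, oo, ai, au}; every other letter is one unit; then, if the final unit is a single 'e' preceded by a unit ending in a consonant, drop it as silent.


Word: "discovery" (9 letters)
Left-to-right scan:
  1. 'd' (letter)
  2. 'i' (letter)
  3. 's' (letter)
  4. 'c' (letter)
  5. 'o' (letter)
  6. 'v' (letter)
  7. 'e' (letter)
  8. 'r' (letter)
  9. 'y' (letter)
Units from scan: 9
Sound units = 9 units


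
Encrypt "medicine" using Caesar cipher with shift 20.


Word: "medicine"
Shift: 20
Each letter → (letter + shift) mod 26:
  'm' (12) + 20 = 6 → 'g'
  'e' (4) + 20 = 24 → 'y'
  'd' (3) + 20 = 23 → 'x'
  'i' (8) + 20 = 2 → 'c'
  'c' (2) + 20 = 22 → 'w'
  'i' (8) + 20 = 2 → 'c'
  'n' (13) + 20 = 7 → 'h'
  'e' (4) + 20 = 24 → 'y'
Result = "gyxcwchy"


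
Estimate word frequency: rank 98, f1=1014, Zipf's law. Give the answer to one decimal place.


Zipf's law: f(r) = f(1) / r
f(1) = 1014
f(98) = 1014 / 98
= 10.3 occurrences


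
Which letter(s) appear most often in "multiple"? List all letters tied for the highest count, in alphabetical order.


Word: "multiple"
Letter counts:
  'e': 1
  'i': 1
  'l': 2
  'm': 1
  'p': 1
  't': 1
  'u': 1
Maximum count = 2
Most frequent = 'l' (2 times each)


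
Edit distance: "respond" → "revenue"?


Word 1: "respond" (length 7)
Word 2: "revenue" (length 7)
One optimal edit sequence (insert/delete/substitute each cost 1):
  1. keep 'r'
  2. keep 'e'
  3. substitute 's' -> 'v'  (+1)
  4. substitute 'p' -> 'e'  (+1)
  5. substitute 'o' -> 'n'  (+1)
  6. substitute 'n' -> 'u'  (+1)
  7. substitute 'd' -> 'e'  (+1)
Total edit operations: 5
Edit distance = 5


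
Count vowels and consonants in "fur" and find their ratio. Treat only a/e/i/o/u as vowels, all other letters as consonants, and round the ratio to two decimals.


Word: "fur"
Vowels (a,e,i,o,u): 1
Consonants: 2
Ratio = 1/2
= 0.50


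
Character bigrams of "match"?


Word: "match" (length 5)
Number of bigrams = 5 - 2 + 1 = 4
  Position 0: "ma"
  Position 1: "at"
  Position 2: "tc"
  Position 3: "ch"
Bigrams = "ma", "at", "tc", "ch"


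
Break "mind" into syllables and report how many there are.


Word: "mind"
Syllable breakdown: mind
Counting: 1 part
= 1 syllable


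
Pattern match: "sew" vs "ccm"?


Pattern of "sew": [0, 1, 2]
Pattern of "ccm": [0, 0, 1]
Patterns do not match
Same pattern = No


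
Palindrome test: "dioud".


Word: "dioud"
Reversed: "duoid"
Forward == Backward? dioud != duoid
Palindrome = No


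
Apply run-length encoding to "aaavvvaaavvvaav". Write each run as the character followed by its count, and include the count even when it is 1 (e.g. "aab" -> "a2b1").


String: "aaavvvaaavvvaav"
Scanning for consecutive runs:
  'a' x 3
  'v' x 3
  'a' x 3
  'v' x 3
  'a' x 2
  'v' x 1
RLE = "a3v3a3v3a2v1"


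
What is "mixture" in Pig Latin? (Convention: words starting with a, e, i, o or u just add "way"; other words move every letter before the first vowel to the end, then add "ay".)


Word: "mixture"
Starts with consonant(s) → move to end, add 'ay'
Consonant cluster: "m"
Pig Latin = "ixturemay"


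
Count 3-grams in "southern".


Word: "southern" (length 8)
Number of 3-grams = length - 3 + 1 = 8 - 3 + 1
= 6


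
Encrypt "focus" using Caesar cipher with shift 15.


Word: "focus"
Shift: 15
Each letter → (letter + shift) mod 26:
  'f' (5) + 15 = 20 → 'u'
  'o' (14) + 15 = 3 → 'd'
  'c' (2) + 15 = 17 → 'r'
  'u' (20) + 15 = 9 → 'j'
  's' (18) + 15 = 7 → 'h'
Result = "udrjh"


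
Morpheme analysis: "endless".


Word: "endless"
Morphemes: end + -less
Each morpheme carries meaning
= 2 morphemes


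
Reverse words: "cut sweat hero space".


Original: "cut sweat hero space"
Words (1..n): cut | sweat | hero | space
Reversed (n..1): space | hero | sweat | cut
Result = "space hero sweat cut"


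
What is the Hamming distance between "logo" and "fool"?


Comparing character by character (same length = 4):
  Pos 0: 'l' vs 'f' !=
  Pos 1: 'o' vs 'o' =
  Pos 2: 'g' vs 'o' !=
  Pos 3: 'o' vs 'l' !=
Hamming distance = 3


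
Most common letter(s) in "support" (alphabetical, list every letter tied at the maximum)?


Word: "support"
Letter counts:
  'o': 1
  'p': 2
  'r': 1
  's': 1
  't': 1
  'u': 1
Maximum count = 2
Most frequent = 'p' (2 times each)


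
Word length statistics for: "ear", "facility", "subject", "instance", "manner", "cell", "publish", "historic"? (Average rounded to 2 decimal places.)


Lengths: "ear"=3, "facility"=8, "subject"=7, "instance"=8, "manner"=6, "cell"=4, "publish"=7, "historic"=8
Sum = 51, Count = 8
Average = 51/8 = 6.38
= avg=6.38, min=3, max=8


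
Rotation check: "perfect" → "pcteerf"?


Word: "perfect", Candidate: "pcteerf"
Method: check if candidate is substring of word+word
"perfectperfect" contains "pcteerf"? No
Is rotation = No


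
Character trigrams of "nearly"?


Word: "nearly" (length 6)
Number of trigrams = 6 - 3 + 1 = 4
  Position 0: "nea"
  Position 1: "ear"
  Position 2: "arl"
  Position 3: "rly"
Trigrams = "nea", "ear", "arl", "rly"


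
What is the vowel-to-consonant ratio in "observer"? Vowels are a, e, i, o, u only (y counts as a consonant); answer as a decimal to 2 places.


Word: "observer"
Vowels (a,e,i,o,u): 3
Consonants: 5
Ratio = 3/5
= 0.60


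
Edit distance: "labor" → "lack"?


Word 1: "labor" (length 5)
Word 2: "lack" (length 4)
One optimal edit sequence (insert/delete/substitute each cost 1):
  1. keep 'l'
  2. keep 'a'
  3. delete 'b'  (+1)
  4. substitute 'o' -> 'c'  (+1)
  5. substitute 'r' -> 'k'  (+1)
Total edit operations: 3
Edit distance = 3


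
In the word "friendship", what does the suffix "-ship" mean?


Suffix: -ship
Example: friendship (friend + -ship)
Meaning = state / position


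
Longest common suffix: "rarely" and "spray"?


Word 1: "rarely"
Word 2: "spray"
Comparing from end:
  Pos -1: 'y' == 'y'
  Pos -2: 'l' != 'a' (stop)
LCS = "y" (length 1)


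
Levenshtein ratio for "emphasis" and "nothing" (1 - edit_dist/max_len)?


Word 1: "emphasis" (length 8)
Word 2: "nothing" (length 7)
One optimal edit sequence:
  1. substitute 'e' -> 'n'  (+1)
  2. substitute 'm' -> 'o'  (+1)
  3. substitute 'p' -> 't'  (+1)
  4. keep 'h'
  5. delete 'a'  (+1)
  6. substitute 's' -> 'i'  (+1)
  7. substitute 'i' -> 'n'  (+1)
  8. substitute 's' -> 'g'  (+1)
Edit distance = 7
Max length = max(8, 7) = 8
Similarity = 1 - 7/8
= 0.1250


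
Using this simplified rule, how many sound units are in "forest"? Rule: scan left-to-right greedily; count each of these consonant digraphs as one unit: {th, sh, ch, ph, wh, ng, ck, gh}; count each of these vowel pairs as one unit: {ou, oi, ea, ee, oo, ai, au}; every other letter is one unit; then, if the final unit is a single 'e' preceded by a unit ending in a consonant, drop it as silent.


Word: "forest" (6 letters)
Left-to-right scan:
  (1) 'f' (letter)
  (2) 'o' (letter)
  (3) 'r' (letter)
  (4) 'e' (letter)
  (5) 's' (letter)
  (6) 't' (letter)
Units from scan: 6
Sound units = 6 units


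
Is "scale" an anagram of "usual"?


Word 1: "usual" → sorted: alsuu
Word 2: "scale" → sorted: acels
Same letters? alsuu != acels
Anagram = No


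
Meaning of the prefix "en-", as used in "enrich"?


Prefix: en-
Example: enrich = en- + rich
Meaning = cause to / put into


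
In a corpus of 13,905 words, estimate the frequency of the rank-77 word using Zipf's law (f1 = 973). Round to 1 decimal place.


Zipf's law: f(r) = f(1) / r
f(1) = 973
f(77) = 973 / 77
= 12.6 occurrences


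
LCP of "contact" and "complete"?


Word 1: "contact"
Word 2: "complete"
Comparing from start:
  Pos 0: 'c' == 'c'
  Pos 1: 'o' == 'o'
  Pos 2: 'n' != 'm' (stop)
LCP = "co" (length 2)


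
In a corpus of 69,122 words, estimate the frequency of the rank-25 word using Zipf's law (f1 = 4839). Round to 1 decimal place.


Zipf's law: f(r) = f(1) / r
f(1) = 4839
f(25) = 4839 / 25
= 193.6 occurrences


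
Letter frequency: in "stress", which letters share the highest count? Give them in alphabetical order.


Word: "stress"
Letter counts:
  'e': 1
  'r': 1
  's': 3
  't': 1
Maximum count = 3
Most frequent = 's' (3 times each)


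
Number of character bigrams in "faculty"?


Word: "faculty" (length 7)
Number of 2-grams = length - 2 + 1 = 7 - 2 + 1
= 6


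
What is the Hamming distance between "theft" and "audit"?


Comparing character by character (same length = 5):
  Pos 0: 't' vs 'a' !=
  Pos 1: 'h' vs 'u' !=
  Pos 2: 'e' vs 'd' !=
  Pos 3: 'f' vs 'i' !=
  Pos 4: 't' vs 't' =
Hamming distance = 4


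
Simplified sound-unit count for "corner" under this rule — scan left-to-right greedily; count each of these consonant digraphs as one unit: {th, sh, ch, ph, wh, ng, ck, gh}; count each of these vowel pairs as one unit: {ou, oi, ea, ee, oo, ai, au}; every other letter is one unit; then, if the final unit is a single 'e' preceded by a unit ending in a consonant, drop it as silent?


Word: "corner" (6 letters)
Left-to-right scan:
  (1) 'c' (letter)
  (2) 'o' (letter)
  (3) 'r' (letter)
  (4) 'n' (letter)
  (5) 'e' (letter)
  (6) 'r' (letter)
Units from scan: 6
Sound units = 6 units


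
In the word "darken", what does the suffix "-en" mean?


Suffix: -en
Example: darken (dark + -en)
Meaning = to make / become


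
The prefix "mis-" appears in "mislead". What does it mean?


Prefix: mis-
Example: mislead (mis- + lead)
Meaning = wrongly


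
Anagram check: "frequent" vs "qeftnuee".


Word 1: "frequent" → sorted: eefnqrtu
Word 2: "qeftnuee" → sorted: eeefnqtu
Same letters? eefnqrtu != eeefnqtu
Anagram = No


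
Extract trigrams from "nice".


Word: "nice" (length 4)
Number of trigrams = 4 - 3 + 1 = 2
  Position 0: "nic"
  Position 1: "ice"
Trigrams = "nic", "ice"


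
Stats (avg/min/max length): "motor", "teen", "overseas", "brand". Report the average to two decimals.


Lengths: "motor"=5, "teen"=4, "overseas"=8, "brand"=5
Sum = 22, Count = 4
Average = 22/4 = 5.50
= avg=5.50, min=4, max=8


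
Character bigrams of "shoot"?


Word: "shoot" (length 5)
Number of bigrams = 5 - 2 + 1 = 4
  Position 0: "sh"
  Position 1: "ho"
  Position 2: "oo"
  Position 3: "ot"
Bigrams = "sh", "ho", "oo", "ot"


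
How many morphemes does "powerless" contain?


Word: "powerless"
Morphemes: power + -less
Each morpheme carries meaning
= 2 morphemes


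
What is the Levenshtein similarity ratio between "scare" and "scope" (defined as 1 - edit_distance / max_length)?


Word 1: "scare" (length 5)
Word 2: "scope" (length 5)
One optimal edit sequence:
  1. keep 's'
  2. keep 'c'
  3. substitute 'a' -> 'o'  (+1)
  4. substitute 'r' -> 'p'  (+1)
  5. keep 'e'
Edit distance = 2
Max length = max(5, 5) = 5
Similarity = 1 - 2/5
= 0.6000


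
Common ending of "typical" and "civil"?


Word 1: "typical"
Word 2: "civil"
Comparing from end:
  Pos -1: 'l' == 'l'
  Pos -2: 'a' != 'i' (stop)
LCS = "l" (length 1)


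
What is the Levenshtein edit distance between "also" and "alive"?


Word 1: "also" (length 4)
Word 2: "alive" (length 5)
One optimal edit sequence (insert/delete/substitute each cost 1):
  1. keep 'a'
  2. keep 'l'
  3. insert 'i'  (+1)
  4. substitute 's' -> 'v'  (+1)
  5. substitute 'o' -> 'e'  (+1)
Total edit operations: 3
Edit distance = 3


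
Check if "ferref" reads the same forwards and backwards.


Word: "ferref"
Reversed: "ferref"
Forward == Backward? ferref == ferref
Palindrome = Yes


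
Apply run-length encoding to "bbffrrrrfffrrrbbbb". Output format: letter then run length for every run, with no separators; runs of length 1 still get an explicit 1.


String: "bbffrrrrfffrrrbbbb"
Scanning for consecutive runs:
  'b' x 2
  'f' x 2
  'r' x 4
  'f' x 3
  'r' x 3
  'b' x 4
RLE = "b2f2r4f3r3b4"


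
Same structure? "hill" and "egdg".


Pattern of "hill": [0, 1, 2, 2]
Pattern of "egdg": [0, 1, 2, 1]
Patterns do not match
Same pattern = No


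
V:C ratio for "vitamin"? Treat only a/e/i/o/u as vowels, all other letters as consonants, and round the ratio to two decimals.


Word: "vitamin"
Vowels (a,e,i,o,u): 3
Consonants: 4
Ratio = 3/4
= 0.75


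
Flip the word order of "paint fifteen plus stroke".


Original: "paint fifteen plus stroke"
Words (1..n): paint | fifteen | plus | stroke
Reversed (n..1): stroke | plus | fifteen | paint
Result = "stroke plus fifteen paint"


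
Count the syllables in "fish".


Word: "fish"
Syllable breakdown: fish
Counting: 1 part
= 1 syllable


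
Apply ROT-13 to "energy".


Word: "energy"
Shift: 13
Each letter → (letter + shift) mod 26:
  'e' (4) + 13 = 17 → 'r'
  'n' (13) + 13 = 0 → 'a'
  'e' (4) + 13 = 17 → 'r'
  'r' (17) + 13 = 4 → 'e'
  'g' (6) + 13 = 19 → 't'
  'y' (24) + 13 = 11 → 'l'
Result = "raretl"


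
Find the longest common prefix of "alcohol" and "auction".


Word 1: "alcohol"
Word 2: "auction"
Comparing from start:
  Pos 0: 'a' == 'a'
  Pos 1: 'l' != 'u' (stop)
LCP = "a" (length 1)


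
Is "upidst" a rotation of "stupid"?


Word: "stupid", Candidate: "upidst"
Method: check if candidate is substring of word+word
"stupidstupid" contains "upidst"? Yes
Is rotation = Yes


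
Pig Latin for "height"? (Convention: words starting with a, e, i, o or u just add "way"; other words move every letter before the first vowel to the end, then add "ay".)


Word: "height"
Starts with consonant(s) → move to end, add 'ay'
Consonant cluster: "h"
Pig Latin = "eighthay"


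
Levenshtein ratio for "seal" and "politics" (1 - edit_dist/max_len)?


Word 1: "seal" (length 4)
Word 2: "politics" (length 8)
One optimal edit sequence:
  1. insert 'p'  (+1)
  2. insert 'o'  (+1)
  3. insert 'l'  (+1)
  4. insert 'i'  (+1)
  5. substitute 's' -> 't'  (+1)
  6. substitute 'e' -> 'i'  (+1)
  7. substitute 'a' -> 'c'  (+1)
  8. substitute 'l' -> 's'  (+1)
Edit distance = 8
Max length = max(4, 8) = 8
Similarity = 1 - 8/8
= 0.0000


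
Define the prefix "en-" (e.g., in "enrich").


Prefix: en-
As in: enrich -> en- + rich
Meaning = cause to / put into


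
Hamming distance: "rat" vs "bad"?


Comparing character by character (same length = 3):
  Pos 0: 'r' vs 'b' !=
  Pos 1: 'a' vs 'a' =
  Pos 2: 't' vs 'd' !=
Hamming distance = 2


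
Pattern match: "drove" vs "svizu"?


Pattern of "drove": [0, 1, 2, 3, 4]
Pattern of "svizu": [0, 1, 2, 3, 4]
Patterns match
Same pattern = Yes


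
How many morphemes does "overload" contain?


Word: "overload"
Morphemes: over- / load
Each morpheme carries meaning
= 2 morphemes


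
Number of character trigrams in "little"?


Word: "little" (length 6)
Number of 3-grams = length - 3 + 1 = 6 - 3 + 1
= 4


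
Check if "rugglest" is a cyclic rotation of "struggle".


Word: "struggle", Candidate: "rugglest"
Method: check if candidate is substring of word+word
"strugglestruggle" contains "rugglest"? Yes
Is rotation = Yes


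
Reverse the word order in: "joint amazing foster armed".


Original: "joint amazing foster armed"
Words (1..n): joint | amazing | foster | armed
Reversed (n..1): armed | foster | amazing | joint
Result = "armed foster amazing joint"


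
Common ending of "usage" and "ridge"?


Word 1: "usage"
Word 2: "ridge"
Comparing from end:
  Pos -1: 'e' == 'e'
  Pos -2: 'g' == 'g'
  Pos -3: 'a' != 'd' (stop)
LCS = "ge" (length 2)


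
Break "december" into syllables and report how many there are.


Word: "december"
Syllable breakdown: de | cem | ber
Counting: 3 parts
= 3 syllables


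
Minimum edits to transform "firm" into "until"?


Word 1: "firm" (length 4)
Word 2: "until" (length 5)
One optimal edit sequence (insert/delete/substitute each cost 1):
  1. insert 'u'  (+1)
  2. substitute 'f' -> 'n'  (+1)
  3. substitute 'i' -> 't'  (+1)
  4. substitute 'r' -> 'i'  (+1)
  5. substitute 'm' -> 'l'  (+1)
Total edit operations: 5
Edit distance = 5


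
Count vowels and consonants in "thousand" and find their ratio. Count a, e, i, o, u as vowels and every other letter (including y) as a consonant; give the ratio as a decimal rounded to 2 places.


Word: "thousand"
Vowels (a,e,i,o,u): 3
Consonants: 5
Ratio = 3/5
= 0.60


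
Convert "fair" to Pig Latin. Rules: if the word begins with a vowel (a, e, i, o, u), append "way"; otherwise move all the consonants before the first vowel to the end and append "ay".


Word: "fair"
Starts with consonant(s) → move to end, add 'ay'
Consonant cluster: "f"
Pig Latin = "airfay"


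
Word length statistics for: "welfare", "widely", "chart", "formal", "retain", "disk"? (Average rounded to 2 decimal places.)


Lengths: "welfare"=7, "widely"=6, "chart"=5, "formal"=6, "retain"=6, "disk"=4
Sum = 34, Count = 6
Average = 34/6 = 5.67
= avg=5.67, min=4, max=7


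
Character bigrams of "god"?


Word: "god" (length 3)
Number of bigrams = 3 - 2 + 1 = 2
  Position 0: "go"
  Position 1: "od"
Bigrams = "go", "od"


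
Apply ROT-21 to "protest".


Word: "protest"
Shift: 21
Each letter → (letter + shift) mod 26:
  'p' (15) + 21 = 10 → 'k'
  'r' (17) + 21 = 12 → 'm'
  'o' (14) + 21 = 9 → 'j'
  't' (19) + 21 = 14 → 'o'
  'e' (4) + 21 = 25 → 'z'
  's' (18) + 21 = 13 → 'n'
  't' (19) + 21 = 14 → 'o'
Result = "kmjozno"


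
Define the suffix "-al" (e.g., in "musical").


Suffix: -al
Example: musical (music + -al)
Meaning = relating to


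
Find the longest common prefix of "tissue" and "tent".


Word 1: "tissue"
Word 2: "tent"
Comparing from start:
  Pos 0: 't' == 't'
  Pos 1: 'i' != 'e' (stop)
LCP = "t" (length 1)


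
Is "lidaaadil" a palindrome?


Word: "lidaaadil"
Reversed: "lidaaadil"
Forward == Backward? lidaaadil == lidaaadil
Palindrome = Yes


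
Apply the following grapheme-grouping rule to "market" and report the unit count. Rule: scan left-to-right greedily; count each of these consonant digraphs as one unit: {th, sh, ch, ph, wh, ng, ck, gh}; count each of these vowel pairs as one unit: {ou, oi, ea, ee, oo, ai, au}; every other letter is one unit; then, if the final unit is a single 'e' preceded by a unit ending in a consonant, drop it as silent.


Word: "market" (6 letters)
Left-to-right scan:
  1. 'm' (letter)
  2. 'a' (letter)
  3. 'r' (letter)
  4. 'k' (letter)
  5. 'e' (letter)
  6. 't' (letter)
Units from scan: 6
Sound units = 6 units


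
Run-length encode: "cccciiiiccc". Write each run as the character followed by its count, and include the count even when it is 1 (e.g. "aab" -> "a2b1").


String: "cccciiiiccc"
Scanning for consecutive runs:
  'c' x 4
  'i' x 4
  'c' x 3
RLE = "c4i4c3"


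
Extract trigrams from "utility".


Word: "utility" (length 7)
Number of trigrams = 7 - 3 + 1 = 5
  Position 0: "uti"
  Position 1: "til"
  Position 2: "ili"
  Position 3: "lit"
  Position 4: "ity"
Trigrams = "uti", "til", "ili", "lit", "ity"


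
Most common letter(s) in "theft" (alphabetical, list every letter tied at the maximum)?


Word: "theft"
Letter counts:
  'e': 1
  'f': 1
  'h': 1
  't': 2
Maximum count = 2
Most frequent = 't' (2 times each)


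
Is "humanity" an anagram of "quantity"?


Word 1: "quantity" → sorted: ainqttuy
Word 2: "humanity" → sorted: ahimntuy
Same letters? ainqttuy != ahimntuy
Anagram = No


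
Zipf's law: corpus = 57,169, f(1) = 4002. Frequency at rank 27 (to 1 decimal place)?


Zipf's law: f(r) = f(1) / r
f(1) = 4002
f(27) = 4002 / 27
= 148.2 occurrences


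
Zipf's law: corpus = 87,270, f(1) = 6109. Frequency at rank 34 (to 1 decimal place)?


Zipf's law: f(r) = f(1) / r
f(1) = 6109
f(34) = 6109 / 34
= 179.7 occurrences


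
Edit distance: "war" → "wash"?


Word 1: "war" (length 3)
Word 2: "wash" (length 4)
One optimal edit sequence (insert/delete/substitute each cost 1):
  1. keep 'w'
  2. keep 'a'
  3. insert 's'  (+1)
  4. substitute 'r' -> 'h'  (+1)
Total edit operations: 2
Edit distance = 2


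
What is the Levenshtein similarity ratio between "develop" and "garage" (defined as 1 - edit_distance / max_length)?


Word 1: "develop" (length 7)
Word 2: "garage" (length 6)
One optimal edit sequence:
  1. delete 'd'  (+1)
  2. substitute 'e' -> 'g'  (+1)
  3. substitute 'v' -> 'a'  (+1)
  4. substitute 'e' -> 'r'  (+1)
  5. substitute 'l' -> 'a'  (+1)
  6. substitute 'o' -> 'g'  (+1)
  7. substitute 'p' -> 'e'  (+1)
Edit distance = 7
Max length = max(7, 6) = 7
Similarity = 1 - 7/7
= 0.0000


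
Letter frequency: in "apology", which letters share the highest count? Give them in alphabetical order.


Word: "apology"
Letter counts:
  'a': 1
  'g': 1
  'l': 1
  'o': 2
  'p': 1
  'y': 1
Maximum count = 2
Most frequent = 'o' (2 times each)


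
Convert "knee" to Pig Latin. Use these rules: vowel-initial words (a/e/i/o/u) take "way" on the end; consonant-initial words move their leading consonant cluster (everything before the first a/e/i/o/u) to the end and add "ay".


Word: "knee"
Starts with consonant(s) → move to end, add 'ay'
Consonant cluster: "kn"
Pig Latin = "eeknay"


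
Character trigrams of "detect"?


Word: "detect" (length 6)
Number of trigrams = 6 - 3 + 1 = 4
  Position 0: "det"
  Position 1: "ete"
  Position 2: "tec"
  Position 3: "ect"
Trigrams = "det", "ete", "tec", "ect"


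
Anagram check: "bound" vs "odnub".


Word 1: "bound" → sorted: bdnou
Word 2: "odnub" → sorted: bdnou
Same letters? bdnou == bdnou
Anagram = Yes


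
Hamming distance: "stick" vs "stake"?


Comparing character by character (same length = 5):
  Pos 0: 's' vs 's' =
  Pos 1: 't' vs 't' =
  Pos 2: 'i' vs 'a' !=
  Pos 3: 'c' vs 'k' !=
  Pos 4: 'k' vs 'e' !=
Hamming distance = 3


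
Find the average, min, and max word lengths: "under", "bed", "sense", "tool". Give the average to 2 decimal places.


Lengths: "under"=5, "bed"=3, "sense"=5, "tool"=4
Sum = 17, Count = 4
Average = 17/4 = 4.25
= avg=4.25, min=3, max=5


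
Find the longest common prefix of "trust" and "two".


Word 1: "trust"
Word 2: "two"
Comparing from start:
  Pos 0: 't' == 't'
  Pos 1: 'r' != 'w' (stop)
LCP = "t" (length 1)


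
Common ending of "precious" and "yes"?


Word 1: "precious"
Word 2: "yes"
Comparing from end:
  Pos -1: 's' == 's'
  Pos -2: 'u' != 'e' (stop)
LCS = "s" (length 1)


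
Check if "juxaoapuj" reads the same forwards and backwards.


Word: "juxaoapuj"
Reversed: "jupaoaxuj"
Forward == Backward? juxaoapuj != jupaoaxuj
Palindrome = No


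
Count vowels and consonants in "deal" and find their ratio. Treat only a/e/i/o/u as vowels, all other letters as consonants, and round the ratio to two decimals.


Word: "deal"
Vowels (a,e,i,o,u): 2
Consonants: 2
Ratio = 2/2
= 1.00


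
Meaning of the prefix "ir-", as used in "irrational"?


Prefix: ir-
Example: irrational (ir- + rational)
Meaning = not


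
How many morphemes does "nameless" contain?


Word: "nameless"
Morphemes: name / -less
Each morpheme carries meaning
= 2 morphemes


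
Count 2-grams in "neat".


Word: "neat" (length 4)
Number of 2-grams = length - 2 + 1 = 4 - 2 + 1
= 3


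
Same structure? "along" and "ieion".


Pattern of "along": [0, 1, 2, 3, 4]
Pattern of "ieion": [0, 1, 0, 2, 3]
Patterns do not match
Same pattern = No


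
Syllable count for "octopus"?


Word: "octopus"
Syllable breakdown: oc / to / pus
Counting: 3 parts
= 3 syllables


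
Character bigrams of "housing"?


Word: "housing" (length 7)
Number of bigrams = 7 - 2 + 1 = 6
  Position 0: "ho"
  Position 1: "ou"
  Position 2: "us"
  Position 3: "si"
  Position 4: "in"
  Position 5: "ng"
Bigrams = "ho", "ou", "us", "si", "in", "ng"


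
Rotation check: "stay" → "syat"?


Word: "stay", Candidate: "syat"
Method: check if candidate is substring of word+word
"staystay" contains "syat"? No
Is rotation = No


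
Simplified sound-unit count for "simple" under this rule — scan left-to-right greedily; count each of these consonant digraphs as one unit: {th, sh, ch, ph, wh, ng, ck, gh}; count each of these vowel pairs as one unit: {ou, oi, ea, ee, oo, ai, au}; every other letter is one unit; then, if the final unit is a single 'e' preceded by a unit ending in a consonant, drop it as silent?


Word: "simple" (6 letters)
Left-to-right scan:
  [1] 's' (letter)
  [2] 'i' (letter)
  [3] 'm' (letter)
  [4] 'p' (letter)
  [5] 'l' (letter)
  [6] 'e' (letter)
Units from scan: 6
Final unit is 'e' after a consonant -> drop as silent (-1)
Sound units = 5 units


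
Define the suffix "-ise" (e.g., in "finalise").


Suffix: -ise
Example: finalise = final + -ise
Meaning = to make


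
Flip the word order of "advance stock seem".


Original: "advance stock seem"
Words (1..n): advance | stock | seem
Reversed (n..1): seem | stock | advance
Result = "seem stock advance"


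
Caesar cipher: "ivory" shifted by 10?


Word: "ivory"
Shift: 10
Each letter → (letter + shift) mod 26:
  'i' (8) + 10 = 18 → 's'
  'v' (21) + 10 = 5 → 'f'
  'o' (14) + 10 = 24 → 'y'
  'r' (17) + 10 = 1 → 'b'
  'y' (24) + 10 = 8 → 'i'
Result = "sfybi"


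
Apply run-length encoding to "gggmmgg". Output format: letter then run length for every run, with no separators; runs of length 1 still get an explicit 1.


String: "gggmmgg"
Scanning for consecutive runs:
  'g' x 3
  'm' x 2
  'g' x 2
RLE = "g3m2g2"


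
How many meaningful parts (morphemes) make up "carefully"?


Word: "carefully"
Morphemes: care / -ful / -ly
Each morpheme carries meaning
= 3 morphemes


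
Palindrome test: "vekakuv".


Word: "vekakuv"
Reversed: "vukakev"
Forward == Backward? vekakuv != vukakev
Palindrome = No


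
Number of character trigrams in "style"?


Word: "style" (length 5)
Number of 3-grams = length - 3 + 1 = 5 - 3 + 1
= 3


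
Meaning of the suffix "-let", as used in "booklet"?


Suffix: -let
Example: booklet = book + -let
Meaning = small


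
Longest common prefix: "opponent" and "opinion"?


Word 1: "opponent"
Word 2: "opinion"
Comparing from start:
  Pos 0: 'o' == 'o'
  Pos 1: 'p' == 'p'
  Pos 2: 'p' != 'i' (stop)
LCP = "op" (length 2)


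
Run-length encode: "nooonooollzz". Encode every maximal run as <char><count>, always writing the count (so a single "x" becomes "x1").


String: "nooonooollzz"
Scanning for consecutive runs:
  'n' x 1
  'o' x 3
  'n' x 1
  'o' x 3
  'l' x 2
  'z' x 2
RLE = "n1o3n1o3l2z2"


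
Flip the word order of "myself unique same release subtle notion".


Original: "myself unique same release subtle notion"
Words (1..n): myself | unique | same | release | subtle | notion
Reversed (n..1): notion | subtle | release | same | unique | myself
Result = "notion subtle release same unique myself"


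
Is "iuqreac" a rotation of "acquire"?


Word: "acquire", Candidate: "iuqreac"
Method: check if candidate is substring of word+word
"acquireacquire" contains "iuqreac"? No
Is rotation = No


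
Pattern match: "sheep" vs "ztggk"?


Pattern of "sheep": [0, 1, 2, 2, 3]
Pattern of "ztggk": [0, 1, 2, 2, 3]
Patterns match
Same pattern = Yes


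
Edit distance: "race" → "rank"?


Word 1: "race" (length 4)
Word 2: "rank" (length 4)
One optimal edit sequence (insert/delete/substitute each cost 1):
  1. keep 'r'
  2. keep 'a'
  3. substitute 'c' -> 'n'  (+1)
  4. substitute 'e' -> 'k'  (+1)
Total edit operations: 2
Edit distance = 2


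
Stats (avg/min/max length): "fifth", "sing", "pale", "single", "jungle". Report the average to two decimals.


Lengths: "fifth"=5, "sing"=4, "pale"=4, "single"=6, "jungle"=6
Sum = 25, Count = 5
Average = 25/5 = 5.00
= avg=5.00, min=4, max=6


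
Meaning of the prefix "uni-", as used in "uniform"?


Prefix: uni-
Example: uniform = uni- + form
Meaning = one


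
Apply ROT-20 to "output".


Word: "output"
Shift: 20
Each letter → (letter + shift) mod 26:
  'o' (14) + 20 = 8 → 'i'
  'u' (20) + 20 = 14 → 'o'
  't' (19) + 20 = 13 → 'n'
  'p' (15) + 20 = 9 → 'j'
  'u' (20) + 20 = 14 → 'o'
  't' (19) + 20 = 13 → 'n'
Result = "ionjon"


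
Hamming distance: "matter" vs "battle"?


Comparing character by character (same length = 6):
  Pos 0: 'm' vs 'b' !=
  Pos 1: 'a' vs 'a' =
  Pos 2: 't' vs 't' =
  Pos 3: 't' vs 't' =
  Pos 4: 'e' vs 'l' !=
  Pos 5: 'r' vs 'e' !=
Hamming distance = 3


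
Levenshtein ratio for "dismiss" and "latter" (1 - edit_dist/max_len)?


Word 1: "dismiss" (length 7)
Word 2: "latter" (length 6)
One optimal edit sequence:
  1. delete 'd'  (+1)
  2. substitute 'i' -> 'l'  (+1)
  3. substitute 's' -> 'a'  (+1)
  4. substitute 'm' -> 't'  (+1)
  5. substitute 'i' -> 't'  (+1)
  6. substitute 's' -> 'e'  (+1)
  7. substitute 's' -> 'r'  (+1)
Edit distance = 7
Max length = max(7, 6) = 7
Similarity = 1 - 7/7
= 0.0000


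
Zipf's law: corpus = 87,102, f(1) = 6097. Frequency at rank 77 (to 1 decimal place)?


Zipf's law: f(r) = f(1) / r
f(1) = 6097
f(77) = 6097 / 77
= 79.2 occurrences


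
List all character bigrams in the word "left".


Word: "left" (length 4)
Number of bigrams = 4 - 2 + 1 = 3
  Position 0: "le"
  Position 1: "ef"
  Position 2: "ft"
Bigrams = "le", "ef", "ft"


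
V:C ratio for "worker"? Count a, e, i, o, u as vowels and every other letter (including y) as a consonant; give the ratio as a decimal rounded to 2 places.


Word: "worker"
Vowels (a,e,i,o,u): 2
Consonants: 4
Ratio = 2/4
= 0.50


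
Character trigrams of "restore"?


Word: "restore" (length 7)
Number of trigrams = 7 - 3 + 1 = 5
  Position 0: "res"
  Position 1: "est"
  Position 2: "sto"
  Position 3: "tor"
  Position 4: "ore"
Trigrams = "res", "est", "sto", "tor", "ore"


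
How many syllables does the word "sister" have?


Word: "sister"
Syllable breakdown: sis-ter
Counting: 2 parts
= 2 syllables
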